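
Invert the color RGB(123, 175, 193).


Invert: (255-R, 255-G, 255-B)
R: 255-123 = 132
G: 255-175 = 80
B: 255-193 = 62
= RGB(132, 80, 62)


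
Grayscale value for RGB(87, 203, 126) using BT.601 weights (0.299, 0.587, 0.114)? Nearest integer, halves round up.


Gray = 0.299×R + 0.587×G + 0.114×B
Gray = 0.299×87 + 0.587×203 + 0.114×126
Gray = 26.013 + 119.161 + 14.364
Gray = 159.538 → round half up → 160
Gray = 160


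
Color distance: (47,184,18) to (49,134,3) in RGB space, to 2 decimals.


d = √[(R₁-R₂)² + (G₁-G₂)² + (B₁-B₂)²]
d = √[(47-49)² + (184-134)² + (18-3)²]
d = √[4 + 2500 + 225]
d = √2729
d ≈ 52.24


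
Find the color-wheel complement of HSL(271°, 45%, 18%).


Complement = opposite side of color wheel = hue + 180°
H' = (271 + 180) mod 360 = 91°
S and L unchanged.
= HSL(91°, 45%, 18%)


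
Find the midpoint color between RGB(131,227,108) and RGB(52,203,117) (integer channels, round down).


Midpoint: each channel = ⌊(C₁+C₂)/2⌋
R: ⌊(131+52)/2⌋ = 91
G: ⌊(227+203)/2⌋ = 215
B: ⌊(108+117)/2⌋ = 112
= RGB(91, 215, 112)


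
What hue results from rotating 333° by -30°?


New hue = (H + rotation) mod 360
New hue = (333 -30) mod 360
= 303 mod 360
= 303°


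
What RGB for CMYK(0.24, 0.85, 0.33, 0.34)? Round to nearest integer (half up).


R = 255 × (1-C) × (1-K) = 255 × 0.76 × 0.66 = 127.908 → 128
G = 255 × (1-M) × (1-K) = 255 × 0.15 × 0.66 = 25.245 → 25
B = 255 × (1-Y) × (1-K) = 255 × 0.67 × 0.66 = 112.761 → 113
= RGB(128, 25, 113)


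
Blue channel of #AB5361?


Color: #AB5361
R = AB = 171
G = 53 = 83
B = 61 = 97
Blue = 97


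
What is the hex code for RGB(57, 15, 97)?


R = 57 → 39 (hex)
G = 15 → 0F (hex)
B = 97 → 61 (hex)
Hex = #390F61


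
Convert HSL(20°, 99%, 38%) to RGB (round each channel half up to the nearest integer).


H=20°, S=0.99, L=0.38
C = (1-|2L-1|)×S = (1-|-0.24|)×0.99 = 0.7524
H' = H/60 = 20/60 ≈ 0.3333; X = C×(1-|H' mod 2 - 1|) = 0.2508
m = L - C/2 = 0.38 - 0.3762 = 0.0038
Sector ⌊H'⌋ = 0 → (R',G',B') = (0.7524, 0.2508, 0.0)
RGB = ((R'+m)×255, (G'+m)×255, (B'+m)×255) = (192.831, 64.923, 0.969)
Round half up → RGB(193, 65, 1)


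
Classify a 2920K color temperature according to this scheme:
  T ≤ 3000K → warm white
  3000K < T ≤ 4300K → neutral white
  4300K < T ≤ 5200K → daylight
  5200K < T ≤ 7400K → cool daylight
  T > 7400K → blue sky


Temperature: 2920K
2920K ≤ 3000K → warm white
Classification: warm white


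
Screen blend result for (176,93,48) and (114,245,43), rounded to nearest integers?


Screen: C = 255 - (255-A)×(255-B)/255, rounded to nearest integer
R: 255 - (255-176)×(255-114)/255 = 255 - 11139/255 ≈ 255 - 43.682 = 211.318 → 211
G: 255 - (255-93)×(255-245)/255 = 255 - 1620/255 ≈ 255 - 6.353 = 248.647 → 249
B: 255 - (255-48)×(255-43)/255 = 255 - 43884/255 ≈ 255 - 172.094 = 82.906 → 83
= RGB(211, 249, 83)


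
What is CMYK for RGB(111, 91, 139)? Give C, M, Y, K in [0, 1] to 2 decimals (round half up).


R'=111/255≈0.4353, G'=91/255≈0.3569, B'=139/255≈0.5451
K = 1 - max(R',G',B') = 1 - 139/255 = 116/255 = 0.45490… → 0.45
(1-R'-K)/(1-K) simplifies to (max-R)/max with max = 139:
C = (139-111)/139 = 28/139 = 0.20143… → 0.20
M = (139-91)/139 = 48/139 = 0.34532… → 0.35
Y = (139-139)/139 = 0/139 = 0 → 0.00
= CMYK(0.20, 0.35, 0.00, 0.45)


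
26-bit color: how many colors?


Colors = 2^bits = 2^26
= 67,108,864 colors


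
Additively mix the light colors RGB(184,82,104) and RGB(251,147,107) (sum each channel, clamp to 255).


Additive: each channel = min(255, C₁+C₂)
R: 184+251 = 435 → 255
G: 82+147 = 229 → 229
B: 104+107 = 211 → 211
= RGB(255, 229, 211)


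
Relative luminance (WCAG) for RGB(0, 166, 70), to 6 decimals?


Linearize each channel (sRGB transfer function): c = v/255; c_lin = c/12.92 if c ≤ 0.04045, else ((c+0.055)/1.055)^2.4
  R: 0/255 ≈ 0.000000 ≤ 0.04045 → 0.000000/12.92 ≈ 0.000000
  G: 166/255 ≈ 0.650980 > 0.04045 → ((0.650980+0.055)/1.055)^2.4 ≈ 0.381326
  B: 70/255 ≈ 0.274510 > 0.04045 → ((0.274510+0.055)/1.055)^2.4 ≈ 0.061246
R_lin = 0.000000, G_lin = 0.381326, B_lin = 0.061246
L = 0.2126×R + 0.7152×G + 0.0722×B
L = 0.2126×0.000000 + 0.7152×0.381326 + 0.0722×0.061246
L ≈ 0.277146


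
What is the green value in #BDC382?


Color: #BDC382
R = BD = 189
G = C3 = 195
B = 82 = 130
Green = 195


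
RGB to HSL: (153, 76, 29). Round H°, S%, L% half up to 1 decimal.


Normalize: R'=153/255≈0.6000, G'=76/255≈0.2980, B'=29/255≈0.1137
Max=153/255, Min=29/255, Δ=Max-Min=124/255
L = (Max+Min)/2 = (153+29)/510 = 182/510 = 0.35686… → L = 35.7%
L ≤ 0.5 → S = Δ/(Max+Min) = 124/(153+29) = 124/182 = 0.68131… → S = 68.1%
(the 1/255 factors cancel in S and H, so raw channel differences can be used)
Max is R' → H = 60 × (((G-B)/Δ) mod 6) = 60 × (((76-29)/124) mod 6)
  47/124 = 0.3790…
  H = 60 × 0.3790… = 22.741…° → H = 22.7°
= HSL(22.7°, 68.1%, 35.7%)


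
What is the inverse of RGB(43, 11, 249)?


Invert: (255-R, 255-G, 255-B)
R: 255-43 = 212
G: 255-11 = 244
B: 255-249 = 6
= RGB(212, 244, 6)


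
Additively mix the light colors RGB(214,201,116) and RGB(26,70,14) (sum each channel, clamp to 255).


Additive: each channel = min(255, C₁+C₂)
R: 214+26 = 240 → 240
G: 201+70 = 271 → 255
B: 116+14 = 130 → 130
= RGB(240, 255, 130)


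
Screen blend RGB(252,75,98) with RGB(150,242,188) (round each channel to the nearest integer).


Screen: C = 255 - (255-A)×(255-B)/255, rounded to nearest integer
R: 255 - (255-252)×(255-150)/255 = 255 - 315/255 ≈ 255 - 1.235 = 253.765 → 254
G: 255 - (255-75)×(255-242)/255 = 255 - 2340/255 ≈ 255 - 9.176 = 245.824 → 246
B: 255 - (255-98)×(255-188)/255 = 255 - 10519/255 ≈ 255 - 41.251 = 213.749 → 214
= RGB(254, 246, 214)


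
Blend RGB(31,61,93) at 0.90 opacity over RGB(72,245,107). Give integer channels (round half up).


C = α×F + (1-α)×B, with 1-α = 0.10
R: 0.90×31 + 0.10×72 = 27.90 + 7.20 = 35.10 → 35
G: 0.90×61 + 0.10×245 = 54.90 + 24.50 = 79.40 → 79
B: 0.90×93 + 0.10×107 = 83.70 + 10.70 = 94.40 → 94
= RGB(35, 79, 94)


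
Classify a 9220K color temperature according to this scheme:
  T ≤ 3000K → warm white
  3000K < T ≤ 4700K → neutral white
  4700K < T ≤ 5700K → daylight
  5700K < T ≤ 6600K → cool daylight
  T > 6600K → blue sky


Temperature: 9220K
9220K > 6600K → blue sky
Classification: blue sky


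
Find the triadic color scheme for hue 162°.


Triadic: equally spaced at 120° intervals
H1 = 162°
H2 = (162 + 120) mod 360 = 282°
H3 = (162 + 240) mod 360 = 42°
Triadic = 162°, 282°, 42°


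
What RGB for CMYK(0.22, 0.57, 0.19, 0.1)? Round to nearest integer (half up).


R = 255 × (1-C) × (1-K) = 255 × 0.78 × 0.90 = 179.01 → 179
G = 255 × (1-M) × (1-K) = 255 × 0.43 × 0.90 = 98.685 → 99
B = 255 × (1-Y) × (1-K) = 255 × 0.81 × 0.90 = 185.895 → 186
= RGB(179, 99, 186)


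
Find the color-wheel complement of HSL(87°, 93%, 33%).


Complement = opposite side of color wheel = hue + 180°
H' = (87 + 180) mod 360 = 267°
S and L unchanged.
= HSL(267°, 93%, 33%)


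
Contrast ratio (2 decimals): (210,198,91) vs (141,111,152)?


Linearize each sRGB channel c=v/255: c/12.92 if c ≤ 0.04045 else ((c+0.055)/1.055)^2.4
L = 0.2126×R_lin + 0.7152×G_lin + 0.0722×B_lin
Color 1 (210,198,91):
  R=210: 210/255≈0.8235 > 0.04045 → ((0.8235+0.055)/1.055)^2.4 ≈ 0.64448
  G=198: 198/255≈0.7765 > 0.04045 → ((0.7765+0.055)/1.055)^2.4 ≈ 0.56471
  B=91: 91/255≈0.3569 > 0.04045 → ((0.3569+0.055)/1.055)^2.4 ≈ 0.10462
  L1 = 0.2126×0.64448 + 0.7152×0.56471 + 0.0722×0.10462 ≈ 0.54845
Color 2 (141,111,152):
  R=141: 141/255≈0.5529 > 0.04045 → ((0.5529+0.055)/1.055)^2.4 ≈ 0.26636
  G=111: 111/255≈0.4353 > 0.04045 → ((0.4353+0.055)/1.055)^2.4 ≈ 0.15896
  B=152: 152/255≈0.5961 > 0.04045 → ((0.5961+0.055)/1.055)^2.4 ≈ 0.31399
  L2 = 0.2126×0.26636 + 0.7152×0.15896 + 0.0722×0.31399 ≈ 0.19299
Lighter = 0.54845, Darker = 0.19299
Ratio = (L_lighter + 0.05) / (L_darker + 0.05)
Ratio = (0.54845 + 0.05) / (0.19299 + 0.05) = 0.59845 / 0.24299 ≈ 2.4629
Ratio ≈ 2.46:1


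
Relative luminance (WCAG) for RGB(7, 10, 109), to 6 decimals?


Linearize each channel (sRGB transfer function): c = v/255; c_lin = c/12.92 if c ≤ 0.04045, else ((c+0.055)/1.055)^2.4
  R: 7/255 ≈ 0.027451 ≤ 0.04045 → 0.027451/12.92 ≈ 0.002125
  G: 10/255 ≈ 0.039216 ≤ 0.04045 → 0.039216/12.92 ≈ 0.003035
  B: 109/255 ≈ 0.427451 > 0.04045 → ((0.427451+0.055)/1.055)^2.4 ≈ 0.152926
R_lin = 0.002125, G_lin = 0.003035, B_lin = 0.152926
L = 0.2126×R + 0.7152×G + 0.0722×B
L = 0.2126×0.002125 + 0.7152×0.003035 + 0.0722×0.152926
L ≈ 0.013664


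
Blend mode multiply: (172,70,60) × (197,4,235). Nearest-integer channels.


Multiply: C = A×B/255, rounded to nearest integer
R: 172×197/255 = 33884/255 ≈ 132.878 → 133
G: 70×4/255 = 280/255 ≈ 1.098 → 1
B: 60×235/255 = 14100/255 ≈ 55.294 → 55
= RGB(133, 1, 55)


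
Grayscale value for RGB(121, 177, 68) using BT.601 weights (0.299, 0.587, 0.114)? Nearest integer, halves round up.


Gray = 0.299×R + 0.587×G + 0.114×B
Gray = 0.299×121 + 0.587×177 + 0.114×68
Gray = 36.179 + 103.899 + 7.752
Gray = 147.830 → round half up → 148
Gray = 148


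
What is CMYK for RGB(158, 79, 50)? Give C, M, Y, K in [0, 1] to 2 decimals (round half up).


R'=158/255≈0.6196, G'=79/255≈0.3098, B'=50/255≈0.1961
K = 1 - max(R',G',B') = 1 - 158/255 = 97/255 = 0.38039… → 0.38
(1-R'-K)/(1-K) simplifies to (max-R)/max with max = 158:
C = (158-158)/158 = 0/158 = 0 → 0.00
M = (158-79)/158 = 79/158 = 0.5 → 0.50
Y = (158-50)/158 = 108/158 = 0.68354… → 0.68
= CMYK(0.00, 0.50, 0.68, 0.38)


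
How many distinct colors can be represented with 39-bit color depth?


Colors = 2^bits = 2^39
= 549,755,813,888 colors


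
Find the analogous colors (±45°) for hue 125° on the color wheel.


Base hue: 125°
Left analog: (125 - 45) mod 360 = 80°
Right analog: (125 + 45) mod 360 = 170°
Analogous hues = 80° and 170°


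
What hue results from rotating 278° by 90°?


New hue = (H + rotation) mod 360
New hue = (278 + 90) mod 360
= 368 mod 360
= 8°


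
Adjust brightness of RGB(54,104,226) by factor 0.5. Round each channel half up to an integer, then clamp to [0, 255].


Multiply each channel by 0.5, round half up, clamp to [0, 255]
R: 54×0.5 = 27
G: 104×0.5 = 52
B: 226×0.5 = 113
= RGB(27, 52, 113)


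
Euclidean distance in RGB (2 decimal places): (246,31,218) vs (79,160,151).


d = √[(R₁-R₂)² + (G₁-G₂)² + (B₁-B₂)²]
d = √[(246-79)² + (31-160)² + (218-151)²]
d = √[27889 + 16641 + 4489]
d = √49019
d ≈ 221.40


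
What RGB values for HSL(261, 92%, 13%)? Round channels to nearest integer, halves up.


H=261°, S=0.92, L=0.13
C = (1-|2L-1|)×S = (1-|-0.74|)×0.92 = 0.2392
H' = H/60 = 261/60 ≈ 4.3500; X = C×(1-|H' mod 2 - 1|) = 0.08372
m = L - C/2 = 0.13 - 0.1196 = 0.0104
Sector ⌊H'⌋ = 4 → (R',G',B') = (0.08372, 0.0, 0.2392)
RGB = ((R'+m)×255, (G'+m)×255, (B'+m)×255) = (24.0006, 2.652, 63.648)
Round half up → RGB(24, 3, 64)


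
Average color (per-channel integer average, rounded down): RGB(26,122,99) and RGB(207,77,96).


Midpoint: each channel = ⌊(C₁+C₂)/2⌋
R: ⌊(26+207)/2⌋ = 116
G: ⌊(122+77)/2⌋ = 99
B: ⌊(99+96)/2⌋ = 97
= RGB(116, 99, 97)


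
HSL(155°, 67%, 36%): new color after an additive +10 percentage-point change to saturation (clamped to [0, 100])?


Original S = 67%
Adjustment = +10 percentage points
New S = 67 + (10) = 77
Clamp to [0, 100] → 77
= HSL(155°, 77%, 36%)


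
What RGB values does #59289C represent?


59 → 89 (R)
28 → 40 (G)
9C → 156 (B)
= RGB(89, 40, 156)


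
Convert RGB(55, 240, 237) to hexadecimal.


R = 55 → 37 (hex)
G = 240 → F0 (hex)
B = 237 → ED (hex)
Hex = #37F0ED


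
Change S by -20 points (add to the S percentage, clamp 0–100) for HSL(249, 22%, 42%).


Original S = 22%
Adjustment = -20 percentage points
New S = 22 + (-20) = 2
Clamp to [0, 100] → 2
= HSL(249°, 2%, 42%)


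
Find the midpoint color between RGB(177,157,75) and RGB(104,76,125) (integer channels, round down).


Midpoint: each channel = ⌊(C₁+C₂)/2⌋
R: ⌊(177+104)/2⌋ = 140
G: ⌊(157+76)/2⌋ = 116
B: ⌊(75+125)/2⌋ = 100
= RGB(140, 116, 100)


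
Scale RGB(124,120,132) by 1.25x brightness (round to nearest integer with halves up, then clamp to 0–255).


Multiply each channel by 1.25, round half up, clamp to [0, 255]
R: 124×1.25 = 155
G: 120×1.25 = 150
B: 132×1.25 = 165
= RGB(155, 150, 165)


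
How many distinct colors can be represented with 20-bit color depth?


Colors = 2^bits = 2^20
= 1,048,576 colors


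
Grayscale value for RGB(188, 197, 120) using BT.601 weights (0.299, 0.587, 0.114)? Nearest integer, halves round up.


Gray = 0.299×R + 0.587×G + 0.114×B
Gray = 0.299×188 + 0.587×197 + 0.114×120
Gray = 56.212 + 115.639 + 13.680
Gray = 185.531 → round half up → 186
Gray = 186


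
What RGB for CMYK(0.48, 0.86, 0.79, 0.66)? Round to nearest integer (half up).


R = 255 × (1-C) × (1-K) = 255 × 0.52 × 0.34 = 45.084 → 45
G = 255 × (1-M) × (1-K) = 255 × 0.14 × 0.34 = 12.138 → 12
B = 255 × (1-Y) × (1-K) = 255 × 0.21 × 0.34 = 18.207 → 18
= RGB(45, 12, 18)


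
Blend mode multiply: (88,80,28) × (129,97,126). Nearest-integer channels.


Multiply: C = A×B/255, rounded to nearest integer
R: 88×129/255 = 11352/255 ≈ 44.518 → 45
G: 80×97/255 = 7760/255 ≈ 30.431 → 30
B: 28×126/255 = 3528/255 ≈ 13.835 → 14
= RGB(45, 30, 14)


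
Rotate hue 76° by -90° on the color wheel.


New hue = (H + rotation) mod 360
New hue = (76 -90) mod 360
= -14 mod 360
= 346°


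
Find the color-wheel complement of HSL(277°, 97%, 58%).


Complement = opposite side of color wheel = hue + 180°
H' = (277 + 180) mod 360 = 97°
S and L unchanged.
= HSL(97°, 97%, 58%)


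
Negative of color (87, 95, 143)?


Invert: (255-R, 255-G, 255-B)
R: 255-87 = 168
G: 255-95 = 160
B: 255-143 = 112
= RGB(168, 160, 112)


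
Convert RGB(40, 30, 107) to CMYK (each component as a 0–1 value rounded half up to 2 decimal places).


R'=40/255≈0.1569, G'=30/255≈0.1176, B'=107/255≈0.4196
K = 1 - max(R',G',B') = 1 - 107/255 = 148/255 = 0.58039… → 0.58
(1-R'-K)/(1-K) simplifies to (max-R)/max with max = 107:
C = (107-40)/107 = 67/107 = 0.62616… → 0.63
M = (107-30)/107 = 77/107 = 0.71962… → 0.72
Y = (107-107)/107 = 0/107 = 0 → 0.00
= CMYK(0.63, 0.72, 0.00, 0.58)


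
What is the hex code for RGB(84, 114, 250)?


R = 84 → 54 (hex)
G = 114 → 72 (hex)
B = 250 → FA (hex)
Hex = #5472FA


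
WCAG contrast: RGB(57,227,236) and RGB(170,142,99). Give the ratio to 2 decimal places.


Linearize each sRGB channel c=v/255: c/12.92 if c ≤ 0.04045 else ((c+0.055)/1.055)^2.4
L = 0.2126×R_lin + 0.7152×G_lin + 0.0722×B_lin
Color 1 (57,227,236):
  R=57: 57/255≈0.2235 > 0.04045 → ((0.2235+0.055)/1.055)^2.4 ≈ 0.04092
  G=227: 227/255≈0.8902 > 0.04045 → ((0.8902+0.055)/1.055)^2.4 ≈ 0.76815
  B=236: 236/255≈0.9255 > 0.04045 → ((0.9255+0.055)/1.055)^2.4 ≈ 0.83880
  L1 = 0.2126×0.04092 + 0.7152×0.76815 + 0.0722×0.83880 ≈ 0.61864
Color 2 (170,142,99):
  R=170: 170/255≈0.6667 > 0.04045 → ((0.6667+0.055)/1.055)^2.4 ≈ 0.40198
  G=142: 142/255≈0.5569 > 0.04045 → ((0.5569+0.055)/1.055)^2.4 ≈ 0.27050
  B=99: 99/255≈0.3882 > 0.04045 → ((0.3882+0.055)/1.055)^2.4 ≈ 0.12477
  L2 = 0.2126×0.40198 + 0.7152×0.27050 + 0.0722×0.12477 ≈ 0.28793
Lighter = 0.61864, Darker = 0.28793
Ratio = (L_lighter + 0.05) / (L_darker + 0.05)
Ratio = (0.61864 + 0.05) / (0.28793 + 0.05) = 0.66864 / 0.33793 ≈ 1.9786
Ratio ≈ 1.98:1


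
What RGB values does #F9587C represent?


F9 → 249 (R)
58 → 88 (G)
7C → 124 (B)
= RGB(249, 88, 124)


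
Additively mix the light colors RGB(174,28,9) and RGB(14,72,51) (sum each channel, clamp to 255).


Additive: each channel = min(255, C₁+C₂)
R: 174+14 = 188 → 188
G: 28+72 = 100 → 100
B: 9+51 = 60 → 60
= RGB(188, 100, 60)


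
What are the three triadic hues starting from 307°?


Triadic: equally spaced at 120° intervals
H1 = 307°
H2 = (307 + 120) mod 360 = 67°
H3 = (307 + 240) mod 360 = 187°
Triadic = 307°, 67°, 187°


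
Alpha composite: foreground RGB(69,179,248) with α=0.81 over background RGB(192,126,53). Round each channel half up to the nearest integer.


C = α×F + (1-α)×B, with 1-α = 0.19
R: 0.81×69 + 0.19×192 = 55.89 + 36.48 = 92.37 → 92
G: 0.81×179 + 0.19×126 = 144.99 + 23.94 = 168.93 → 169
B: 0.81×248 + 0.19×53 = 200.88 + 10.07 = 210.95 → 211
= RGB(92, 169, 211)


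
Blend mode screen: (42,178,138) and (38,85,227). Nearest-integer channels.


Screen: C = 255 - (255-A)×(255-B)/255, rounded to nearest integer
R: 255 - (255-42)×(255-38)/255 = 255 - 46221/255 ≈ 255 - 181.259 = 73.741 → 74
G: 255 - (255-178)×(255-85)/255 = 255 - 13090/255 ≈ 255 - 51.333 = 203.667 → 204
B: 255 - (255-138)×(255-227)/255 = 255 - 3276/255 ≈ 255 - 12.847 = 242.153 → 242
= RGB(74, 204, 242)


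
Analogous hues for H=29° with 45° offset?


Base hue: 29°
Left analog: (29 - 45) mod 360 = 344°
Right analog: (29 + 45) mod 360 = 74°
Analogous hues = 344° and 74°


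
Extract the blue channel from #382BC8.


Color: #382BC8
R = 38 = 56
G = 2B = 43
B = C8 = 200
Blue = 200


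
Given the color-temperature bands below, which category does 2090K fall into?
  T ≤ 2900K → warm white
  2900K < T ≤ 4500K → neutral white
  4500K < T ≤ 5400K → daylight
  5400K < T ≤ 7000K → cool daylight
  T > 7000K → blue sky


Temperature: 2090K
2090K ≤ 2900K → warm white
Classification: warm white


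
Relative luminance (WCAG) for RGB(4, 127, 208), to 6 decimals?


Linearize each channel (sRGB transfer function): c = v/255; c_lin = c/12.92 if c ≤ 0.04045, else ((c+0.055)/1.055)^2.4
  R: 4/255 ≈ 0.015686 ≤ 0.04045 → 0.015686/12.92 ≈ 0.001214
  G: 127/255 ≈ 0.498039 > 0.04045 → ((0.498039+0.055)/1.055)^2.4 ≈ 0.212231
  B: 208/255 ≈ 0.815686 > 0.04045 → ((0.815686+0.055)/1.055)^2.4 ≈ 0.630757
R_lin = 0.001214, G_lin = 0.212231, B_lin = 0.630757
L = 0.2126×R + 0.7152×G + 0.0722×B
L = 0.2126×0.001214 + 0.7152×0.212231 + 0.0722×0.630757
L ≈ 0.197586


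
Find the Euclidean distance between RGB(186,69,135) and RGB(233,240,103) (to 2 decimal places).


d = √[(R₁-R₂)² + (G₁-G₂)² + (B₁-B₂)²]
d = √[(186-233)² + (69-240)² + (135-103)²]
d = √[2209 + 29241 + 1024]
d = √32474
d ≈ 180.21


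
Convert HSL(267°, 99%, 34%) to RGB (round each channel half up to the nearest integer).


H=267°, S=0.99, L=0.34
C = (1-|2L-1|)×S = (1-|-0.32|)×0.99 = 0.6732
H' = H/60 = 267/60 ≈ 4.4500; X = C×(1-|H' mod 2 - 1|) = 0.30294
m = L - C/2 = 0.34 - 0.3366 = 0.0034
Sector ⌊H'⌋ = 4 → (R',G',B') = (0.30294, 0.0, 0.6732)
RGB = ((R'+m)×255, (G'+m)×255, (B'+m)×255) = (78.1167, 0.867, 172.533)
Round half up → RGB(78, 1, 173)


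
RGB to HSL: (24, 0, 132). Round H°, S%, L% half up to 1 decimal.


Normalize: R'=24/255≈0.0941, G'=0/255≈0.0000, B'=132/255≈0.5176
Max=132/255, Min=0/255, Δ=Max-Min=132/255
L = (Max+Min)/2 = (132+0)/510 = 132/510 = 0.25882… → L = 25.9%
L ≤ 0.5 → S = Δ/(Max+Min) = 132/(132+0) = 132/132 = 1 → S = 100.0%
(the 1/255 factors cancel in S and H, so raw channel differences can be used)
Max is B' → H = 60 × ((R-G)/Δ + 4) = 60 × ((24-0)/132 + 4)
  24/132 + 4 = 0.1818… + 4 = 4.1818…
  H = 60 × 4.1818… = 250.909…° → H = 250.9°
= HSL(250.9°, 100.0%, 25.9%)


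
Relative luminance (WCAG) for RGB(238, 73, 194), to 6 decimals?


Linearize each channel (sRGB transfer function): c = v/255; c_lin = c/12.92 if c ≤ 0.04045, else ((c+0.055)/1.055)^2.4
  R: 238/255 ≈ 0.933333 > 0.04045 → ((0.933333+0.055)/1.055)^2.4 ≈ 0.854993
  G: 73/255 ≈ 0.286275 > 0.04045 → ((0.286275+0.055)/1.055)^2.4 ≈ 0.066626
  B: 194/255 ≈ 0.760784 > 0.04045 → ((0.760784+0.055)/1.055)^2.4 ≈ 0.539479
R_lin = 0.854993, G_lin = 0.066626, B_lin = 0.539479
L = 0.2126×R + 0.7152×G + 0.0722×B
L = 0.2126×0.854993 + 0.7152×0.066626 + 0.0722×0.539479
L ≈ 0.268373


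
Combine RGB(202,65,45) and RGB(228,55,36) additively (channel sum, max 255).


Additive: each channel = min(255, C₁+C₂)
R: 202+228 = 430 → 255
G: 65+55 = 120 → 120
B: 45+36 = 81 → 81
= RGB(255, 120, 81)


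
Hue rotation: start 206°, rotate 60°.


New hue = (H + rotation) mod 360
New hue = (206 + 60) mod 360
= 266 mod 360
= 266°


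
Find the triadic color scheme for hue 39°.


Triadic: equally spaced at 120° intervals
H1 = 39°
H2 = (39 + 120) mod 360 = 159°
H3 = (39 + 240) mod 360 = 279°
Triadic = 39°, 159°, 279°


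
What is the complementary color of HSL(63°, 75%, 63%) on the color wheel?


Complement = opposite side of color wheel = hue + 180°
H' = (63 + 180) mod 360 = 243°
S and L unchanged.
= HSL(243°, 75%, 63%)


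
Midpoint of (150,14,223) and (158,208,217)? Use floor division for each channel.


Midpoint: each channel = ⌊(C₁+C₂)/2⌋
R: ⌊(150+158)/2⌋ = 154
G: ⌊(14+208)/2⌋ = 111
B: ⌊(223+217)/2⌋ = 220
= RGB(154, 111, 220)


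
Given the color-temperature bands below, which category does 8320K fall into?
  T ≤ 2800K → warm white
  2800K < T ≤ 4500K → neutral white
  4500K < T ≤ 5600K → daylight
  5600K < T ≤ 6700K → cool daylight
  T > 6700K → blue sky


Temperature: 8320K
8320K > 6700K → blue sky
Classification: blue sky


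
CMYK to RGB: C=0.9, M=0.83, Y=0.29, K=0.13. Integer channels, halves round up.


R = 255 × (1-C) × (1-K) = 255 × 0.10 × 0.87 = 22.185 → 22
G = 255 × (1-M) × (1-K) = 255 × 0.17 × 0.87 = 37.7145 → 38
B = 255 × (1-Y) × (1-K) = 255 × 0.71 × 0.87 = 157.5135 → 158
= RGB(22, 38, 158)


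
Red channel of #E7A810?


Color: #E7A810
R = E7 = 231
G = A8 = 168
B = 10 = 16
Red = 231


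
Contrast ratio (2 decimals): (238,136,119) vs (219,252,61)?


Linearize each sRGB channel c=v/255: c/12.92 if c ≤ 0.04045 else ((c+0.055)/1.055)^2.4
L = 0.2126×R_lin + 0.7152×G_lin + 0.0722×B_lin
Color 1 (238,136,119):
  R=238: 238/255≈0.9333 > 0.04045 → ((0.9333+0.055)/1.055)^2.4 ≈ 0.85499
  G=136: 136/255≈0.5333 > 0.04045 → ((0.5333+0.055)/1.055)^2.4 ≈ 0.24620
  B=119: 119/255≈0.4667 > 0.04045 → ((0.4667+0.055)/1.055)^2.4 ≈ 0.18447
  L1 = 0.2126×0.85499 + 0.7152×0.24620 + 0.0722×0.18447 ≈ 0.37117
Color 2 (219,252,61):
  R=219: 219/255≈0.8588 > 0.04045 → ((0.8588+0.055)/1.055)^2.4 ≈ 0.70838
  G=252: 252/255≈0.9882 > 0.04045 → ((0.9882+0.055)/1.055)^2.4 ≈ 0.97345
  B=61: 61/255≈0.2392 > 0.04045 → ((0.2392+0.055)/1.055)^2.4 ≈ 0.04667
  L2 = 0.2126×0.70838 + 0.7152×0.97345 + 0.0722×0.04667 ≈ 0.85018
Lighter = 0.85018, Darker = 0.37117
Ratio = (L_lighter + 0.05) / (L_darker + 0.05)
Ratio = (0.85018 + 0.05) / (0.37117 + 0.05) = 0.90018 / 0.42117 ≈ 2.1373
Ratio ≈ 2.14:1


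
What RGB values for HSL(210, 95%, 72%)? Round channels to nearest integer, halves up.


H=210°, S=0.95, L=0.72
C = (1-|2L-1|)×S = (1-|0.44|)×0.95 = 0.532
H' = H/60 = 210/60 ≈ 3.5000; X = C×(1-|H' mod 2 - 1|) = 0.266
m = L - C/2 = 0.72 - 0.266 = 0.454
Sector ⌊H'⌋ = 3 → (R',G',B') = (0.0, 0.266, 0.532)
RGB = ((R'+m)×255, (G'+m)×255, (B'+m)×255) = (115.77, 183.6, 251.43)
Round half up → RGB(116, 184, 251)


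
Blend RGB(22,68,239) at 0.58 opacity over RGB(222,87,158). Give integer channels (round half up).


C = α×F + (1-α)×B, with 1-α = 0.42
R: 0.58×22 + 0.42×222 = 12.76 + 93.24 = 106.00 → 106
G: 0.58×68 + 0.42×87 = 39.44 + 36.54 = 75.98 → 76
B: 0.58×239 + 0.42×158 = 138.62 + 66.36 = 204.98 → 205
= RGB(106, 76, 205)


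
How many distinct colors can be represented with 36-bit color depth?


Colors = 2^bits = 2^36
= 68,719,476,736 colors


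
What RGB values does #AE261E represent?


AE → 174 (R)
26 → 38 (G)
1E → 30 (B)
= RGB(174, 38, 30)


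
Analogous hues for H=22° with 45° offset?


Base hue: 22°
Left analog: (22 - 45) mod 360 = 337°
Right analog: (22 + 45) mod 360 = 67°
Analogous hues = 337° and 67°


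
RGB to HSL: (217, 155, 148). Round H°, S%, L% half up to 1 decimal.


Normalize: R'=217/255≈0.8510, G'=155/255≈0.6078, B'=148/255≈0.5804
Max=217/255, Min=148/255, Δ=Max-Min=69/255
L = (Max+Min)/2 = (217+148)/510 = 365/510 = 0.71568… → L = 71.6%
L > 0.5 → S = Δ/(2-Max-Min) = 69/(510-217-148) = 69/145 = 0.47586… → S = 47.6%
(the 1/255 factors cancel in S and H, so raw channel differences can be used)
Max is R' → H = 60 × (((G-B)/Δ) mod 6) = 60 × (((155-148)/69) mod 6)
  7/69 = 0.1014…
  H = 60 × 0.1014… = 6.086…° → H = 6.1°
= HSL(6.1°, 47.6%, 71.6%)


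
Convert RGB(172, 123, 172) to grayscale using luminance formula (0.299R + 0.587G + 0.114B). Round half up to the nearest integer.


Gray = 0.299×R + 0.587×G + 0.114×B
Gray = 0.299×172 + 0.587×123 + 0.114×172
Gray = 51.428 + 72.201 + 19.608
Gray = 143.237 → round half up → 143
Gray = 143


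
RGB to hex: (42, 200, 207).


R = 42 → 2A (hex)
G = 200 → C8 (hex)
B = 207 → CF (hex)
Hex = #2AC8CF


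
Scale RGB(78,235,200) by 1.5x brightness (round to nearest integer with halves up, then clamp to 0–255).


Multiply each channel by 1.5, round half up, clamp to [0, 255]
R: 78×1.5 = 117
G: 235×1.5 = 352.5 → round → 353 → clamp → 255
B: 200×1.5 = 300 → clamp → 255
= RGB(117, 255, 255)


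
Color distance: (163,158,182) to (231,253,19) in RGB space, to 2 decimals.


d = √[(R₁-R₂)² + (G₁-G₂)² + (B₁-B₂)²]
d = √[(163-231)² + (158-253)² + (182-19)²]
d = √[4624 + 9025 + 26569]
d = √40218
d ≈ 200.54


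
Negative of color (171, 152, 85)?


Invert: (255-R, 255-G, 255-B)
R: 255-171 = 84
G: 255-152 = 103
B: 255-85 = 170
= RGB(84, 103, 170)


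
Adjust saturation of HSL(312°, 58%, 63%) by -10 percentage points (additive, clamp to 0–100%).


Original S = 58%
Adjustment = -10 percentage points
New S = 58 + (-10) = 48
Clamp to [0, 100] → 48
= HSL(312°, 48%, 63%)


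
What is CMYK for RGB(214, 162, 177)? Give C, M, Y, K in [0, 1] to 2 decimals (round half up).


R'=214/255≈0.8392, G'=162/255≈0.6353, B'=177/255≈0.6941
K = 1 - max(R',G',B') = 1 - 214/255 = 41/255 = 0.16078… → 0.16
(1-R'-K)/(1-K) simplifies to (max-R)/max with max = 214:
C = (214-214)/214 = 0/214 = 0 → 0.00
M = (214-162)/214 = 52/214 = 0.24299… → 0.24
Y = (214-177)/214 = 37/214 = 0.17289… → 0.17
= CMYK(0.00, 0.24, 0.17, 0.16)


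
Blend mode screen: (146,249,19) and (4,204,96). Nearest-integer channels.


Screen: C = 255 - (255-A)×(255-B)/255, rounded to nearest integer
R: 255 - (255-146)×(255-4)/255 = 255 - 27359/255 ≈ 255 - 107.290 = 147.710 → 148
G: 255 - (255-249)×(255-204)/255 = 255 - 306/255 ≈ 255 - 1.200 = 253.800 → 254
B: 255 - (255-19)×(255-96)/255 = 255 - 37524/255 ≈ 255 - 147.153 = 107.847 → 108
= RGB(148, 254, 108)


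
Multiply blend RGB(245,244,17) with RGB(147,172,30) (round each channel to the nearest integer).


Multiply: C = A×B/255, rounded to nearest integer
R: 245×147/255 = 36015/255 ≈ 141.235 → 141
G: 244×172/255 = 41968/255 ≈ 164.580 → 165
B: 17×30/255 = 510/255 ≈ 2.000 → 2
= RGB(141, 165, 2)


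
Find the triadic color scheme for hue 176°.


Triadic: equally spaced at 120° intervals
H1 = 176°
H2 = (176 + 120) mod 360 = 296°
H3 = (176 + 240) mod 360 = 56°
Triadic = 176°, 296°, 56°


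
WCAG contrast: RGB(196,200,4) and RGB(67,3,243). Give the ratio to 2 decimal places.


Linearize each sRGB channel c=v/255: c/12.92 if c ≤ 0.04045 else ((c+0.055)/1.055)^2.4
L = 0.2126×R_lin + 0.7152×G_lin + 0.0722×B_lin
Color 1 (196,200,4):
  R=196: 196/255≈0.7686 > 0.04045 → ((0.7686+0.055)/1.055)^2.4 ≈ 0.55201
  G=200: 200/255≈0.7843 > 0.04045 → ((0.7843+0.055)/1.055)^2.4 ≈ 0.57758
  B=4: 4/255≈0.0157 ≤ 0.04045 → 0.0157/12.92 ≈ 0.00121
  L1 = 0.2126×0.55201 + 0.7152×0.57758 + 0.0722×0.00121 ≈ 0.53053
Color 2 (67,3,243):
  R=67: 67/255≈0.2627 > 0.04045 → ((0.2627+0.055)/1.055)^2.4 ≈ 0.05613
  G=3: 3/255≈0.0118 ≤ 0.04045 → 0.0118/12.92 ≈ 0.00091
  B=243: 243/255≈0.9529 > 0.04045 → ((0.9529+0.055)/1.055)^2.4 ≈ 0.89627
  L2 = 0.2126×0.05613 + 0.7152×0.00091 + 0.0722×0.89627 ≈ 0.07729
Lighter = 0.53053, Darker = 0.07729
Ratio = (L_lighter + 0.05) / (L_darker + 0.05)
Ratio = (0.53053 + 0.05) / (0.07729 + 0.05) = 0.58053 / 0.12729 ≈ 4.5605
Ratio ≈ 4.56:1


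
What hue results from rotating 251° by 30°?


New hue = (H + rotation) mod 360
New hue = (251 + 30) mod 360
= 281 mod 360
= 281°


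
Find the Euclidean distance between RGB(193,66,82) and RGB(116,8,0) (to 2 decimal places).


d = √[(R₁-R₂)² + (G₁-G₂)² + (B₁-B₂)²]
d = √[(193-116)² + (66-8)² + (82-0)²]
d = √[5929 + 3364 + 6724]
d = √16017
d ≈ 126.56


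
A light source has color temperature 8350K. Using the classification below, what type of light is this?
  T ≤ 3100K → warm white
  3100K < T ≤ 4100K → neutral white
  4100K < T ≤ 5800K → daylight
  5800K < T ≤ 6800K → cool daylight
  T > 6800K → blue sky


Temperature: 8350K
8350K > 6800K → blue sky
Classification: blue sky


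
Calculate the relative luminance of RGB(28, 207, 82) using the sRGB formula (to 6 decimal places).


Linearize each channel (sRGB transfer function): c = v/255; c_lin = c/12.92 if c ≤ 0.04045, else ((c+0.055)/1.055)^2.4
  R: 28/255 ≈ 0.109804 > 0.04045 → ((0.109804+0.055)/1.055)^2.4 ≈ 0.011612
  G: 207/255 ≈ 0.811765 > 0.04045 → ((0.811765+0.055)/1.055)^2.4 ≈ 0.623960
  B: 82/255 ≈ 0.321569 > 0.04045 → ((0.321569+0.055)/1.055)^2.4 ≈ 0.084376
R_lin = 0.011612, G_lin = 0.623960, B_lin = 0.084376
L = 0.2126×R + 0.7152×G + 0.0722×B
L = 0.2126×0.011612 + 0.7152×0.623960 + 0.0722×0.084376
L ≈ 0.454817


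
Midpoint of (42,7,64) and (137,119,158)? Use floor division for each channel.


Midpoint: each channel = ⌊(C₁+C₂)/2⌋
R: ⌊(42+137)/2⌋ = 89
G: ⌊(7+119)/2⌋ = 63
B: ⌊(64+158)/2⌋ = 111
= RGB(89, 63, 111)


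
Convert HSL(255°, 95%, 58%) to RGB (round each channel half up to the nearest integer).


H=255°, S=0.95, L=0.58
C = (1-|2L-1|)×S = (1-|0.16|)×0.95 = 0.798
H' = H/60 = 255/60 ≈ 4.2500; X = C×(1-|H' mod 2 - 1|) = 0.1995
m = L - C/2 = 0.58 - 0.399 = 0.181
Sector ⌊H'⌋ = 4 → (R',G',B') = (0.1995, 0.0, 0.798)
RGB = ((R'+m)×255, (G'+m)×255, (B'+m)×255) = (97.0275, 46.155, 249.645)
Round half up → RGB(97, 46, 250)


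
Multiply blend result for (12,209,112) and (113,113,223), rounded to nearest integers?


Multiply: C = A×B/255, rounded to nearest integer
R: 12×113/255 = 1356/255 ≈ 5.318 → 5
G: 209×113/255 = 23617/255 ≈ 92.616 → 93
B: 112×223/255 = 24976/255 ≈ 97.945 → 98
= RGB(5, 93, 98)


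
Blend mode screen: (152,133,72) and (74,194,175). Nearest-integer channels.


Screen: C = 255 - (255-A)×(255-B)/255, rounded to nearest integer
R: 255 - (255-152)×(255-74)/255 = 255 - 18643/255 ≈ 255 - 73.110 = 181.890 → 182
G: 255 - (255-133)×(255-194)/255 = 255 - 7442/255 ≈ 255 - 29.184 = 225.816 → 226
B: 255 - (255-72)×(255-175)/255 = 255 - 14640/255 ≈ 255 - 57.412 = 197.588 → 198
= RGB(182, 226, 198)


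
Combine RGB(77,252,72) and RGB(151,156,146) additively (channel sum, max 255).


Additive: each channel = min(255, C₁+C₂)
R: 77+151 = 228 → 228
G: 252+156 = 408 → 255
B: 72+146 = 218 → 218
= RGB(228, 255, 218)


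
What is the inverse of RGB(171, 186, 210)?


Invert: (255-R, 255-G, 255-B)
R: 255-171 = 84
G: 255-186 = 69
B: 255-210 = 45
= RGB(84, 69, 45)


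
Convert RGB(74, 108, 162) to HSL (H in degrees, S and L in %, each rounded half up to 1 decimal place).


Normalize: R'=74/255≈0.2902, G'=108/255≈0.4235, B'=162/255≈0.6353
Max=162/255, Min=74/255, Δ=Max-Min=88/255
L = (Max+Min)/2 = (162+74)/510 = 236/510 = 0.46274… → L = 46.3%
L ≤ 0.5 → S = Δ/(Max+Min) = 88/(162+74) = 88/236 = 0.37288… → S = 37.3%
(the 1/255 factors cancel in S and H, so raw channel differences can be used)
Max is B' → H = 60 × ((R-G)/Δ + 4) = 60 × ((74-108)/88 + 4)
  -34/88 + 4 = -0.3863… + 4 = 3.6136…
  H = 60 × 3.6136… = 216.818…° → H = 216.8°
= HSL(216.8°, 37.3%, 46.3%)


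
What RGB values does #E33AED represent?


E3 → 227 (R)
3A → 58 (G)
ED → 237 (B)
= RGB(227, 58, 237)


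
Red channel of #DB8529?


Color: #DB8529
R = DB = 219
G = 85 = 133
B = 29 = 41
Red = 219


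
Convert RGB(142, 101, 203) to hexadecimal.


R = 142 → 8E (hex)
G = 101 → 65 (hex)
B = 203 → CB (hex)
Hex = #8E65CB


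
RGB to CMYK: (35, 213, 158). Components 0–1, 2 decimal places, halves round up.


R'=35/255≈0.1373, G'=213/255≈0.8353, B'=158/255≈0.6196
K = 1 - max(R',G',B') = 1 - 213/255 = 42/255 = 0.16470… → 0.16
(1-R'-K)/(1-K) simplifies to (max-R)/max with max = 213:
C = (213-35)/213 = 178/213 = 0.83568… → 0.84
M = (213-213)/213 = 0/213 = 0 → 0.00
Y = (213-158)/213 = 55/213 = 0.25821… → 0.26
= CMYK(0.84, 0.00, 0.26, 0.16)


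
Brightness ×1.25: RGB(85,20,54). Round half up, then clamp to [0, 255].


Multiply each channel by 1.25, round half up, clamp to [0, 255]
R: 85×1.25 = 106.25 → round → 106
G: 20×1.25 = 25
B: 54×1.25 = 67.5 → round → 68
= RGB(106, 25, 68)


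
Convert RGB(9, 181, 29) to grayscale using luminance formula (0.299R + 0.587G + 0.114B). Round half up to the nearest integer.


Gray = 0.299×R + 0.587×G + 0.114×B
Gray = 0.299×9 + 0.587×181 + 0.114×29
Gray = 2.691 + 106.247 + 3.306
Gray = 112.244 → round half up → 112
Gray = 112


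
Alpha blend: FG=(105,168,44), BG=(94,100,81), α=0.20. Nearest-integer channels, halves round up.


C = α×F + (1-α)×B, with 1-α = 0.80
R: 0.20×105 + 0.80×94 = 21.00 + 75.20 = 96.20 → 96
G: 0.20×168 + 0.80×100 = 33.60 + 80.00 = 113.60 → 114
B: 0.20×44 + 0.80×81 = 8.80 + 64.80 = 73.60 → 74
= RGB(96, 114, 74)


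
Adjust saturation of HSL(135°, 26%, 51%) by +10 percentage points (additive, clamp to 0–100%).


Original S = 26%
Adjustment = +10 percentage points
New S = 26 + (10) = 36
Clamp to [0, 100] → 36
= HSL(135°, 36%, 51%)


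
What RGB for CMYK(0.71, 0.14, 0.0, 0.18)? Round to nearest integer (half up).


R = 255 × (1-C) × (1-K) = 255 × 0.29 × 0.82 = 60.639 → 61
G = 255 × (1-M) × (1-K) = 255 × 0.86 × 0.82 = 179.826 → 180
B = 255 × (1-Y) × (1-K) = 255 × 1.00 × 0.82 = 209.1 → 209
= RGB(61, 180, 209)


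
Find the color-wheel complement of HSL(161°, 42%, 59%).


Complement = opposite side of color wheel = hue + 180°
H' = (161 + 180) mod 360 = 341°
S and L unchanged.
= HSL(341°, 42%, 59%)


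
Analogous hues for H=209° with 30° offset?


Base hue: 209°
Left analog: (209 - 30) mod 360 = 179°
Right analog: (209 + 30) mod 360 = 239°
Analogous hues = 179° and 239°


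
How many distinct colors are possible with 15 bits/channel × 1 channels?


Total bits = 15 bits/channel × 1 channels = 15 bits
Distinct colors = 2^15
= 32,768 colors


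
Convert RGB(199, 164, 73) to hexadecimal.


R = 199 → C7 (hex)
G = 164 → A4 (hex)
B = 73 → 49 (hex)
Hex = #C7A449


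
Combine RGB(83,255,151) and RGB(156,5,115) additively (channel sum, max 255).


Additive: each channel = min(255, C₁+C₂)
R: 83+156 = 239 → 239
G: 255+5 = 260 → 255
B: 151+115 = 266 → 255
= RGB(239, 255, 255)


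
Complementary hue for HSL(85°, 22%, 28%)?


Complement = opposite side of color wheel = hue + 180°
H' = (85 + 180) mod 360 = 265°
S and L unchanged.
= HSL(265°, 22%, 28%)


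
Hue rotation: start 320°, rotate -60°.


New hue = (H + rotation) mod 360
New hue = (320 -60) mod 360
= 260 mod 360
= 260°


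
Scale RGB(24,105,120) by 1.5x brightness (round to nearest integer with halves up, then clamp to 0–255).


Multiply each channel by 1.5, round half up, clamp to [0, 255]
R: 24×1.5 = 36
G: 105×1.5 = 157.5 → round → 158
B: 120×1.5 = 180
= RGB(36, 158, 180)


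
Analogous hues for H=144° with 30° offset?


Base hue: 144°
Left analog: (144 - 30) mod 360 = 114°
Right analog: (144 + 30) mod 360 = 174°
Analogous hues = 114° and 174°


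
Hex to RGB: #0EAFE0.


0E → 14 (R)
AF → 175 (G)
E0 → 224 (B)
= RGB(14, 175, 224)


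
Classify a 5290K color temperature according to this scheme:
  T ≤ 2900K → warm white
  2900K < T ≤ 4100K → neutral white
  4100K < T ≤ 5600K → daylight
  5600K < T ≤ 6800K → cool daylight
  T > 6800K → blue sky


Temperature: 5290K
4100K < 5290K ≤ 5600K → daylight
Classification: daylight


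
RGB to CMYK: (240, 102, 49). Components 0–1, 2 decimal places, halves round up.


R'=240/255≈0.9412, G'=102/255≈0.4000, B'=49/255≈0.1922
K = 1 - max(R',G',B') = 1 - 240/255 = 15/255 = 0.05882… → 0.06
(1-R'-K)/(1-K) simplifies to (max-R)/max with max = 240:
C = (240-240)/240 = 0/240 = 0 → 0.00
M = (240-102)/240 = 138/240 = 0.575 → 0.58
Y = (240-49)/240 = 191/240 = 0.79583… → 0.80
= CMYK(0.00, 0.58, 0.80, 0.06)


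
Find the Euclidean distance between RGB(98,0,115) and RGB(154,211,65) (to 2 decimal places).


d = √[(R₁-R₂)² + (G₁-G₂)² + (B₁-B₂)²]
d = √[(98-154)² + (0-211)² + (115-65)²]
d = √[3136 + 44521 + 2500]
d = √50157
d ≈ 223.96


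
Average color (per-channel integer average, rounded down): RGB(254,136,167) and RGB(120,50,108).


Midpoint: each channel = ⌊(C₁+C₂)/2⌋
R: ⌊(254+120)/2⌋ = 187
G: ⌊(136+50)/2⌋ = 93
B: ⌊(167+108)/2⌋ = 137
= RGB(187, 93, 137)


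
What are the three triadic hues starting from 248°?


Triadic: equally spaced at 120° intervals
H1 = 248°
H2 = (248 + 120) mod 360 = 8°
H3 = (248 + 240) mod 360 = 128°
Triadic = 248°, 8°, 128°


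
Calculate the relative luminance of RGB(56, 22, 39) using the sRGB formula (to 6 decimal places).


Linearize each channel (sRGB transfer function): c = v/255; c_lin = c/12.92 if c ≤ 0.04045, else ((c+0.055)/1.055)^2.4
  R: 56/255 ≈ 0.219608 > 0.04045 → ((0.219608+0.055)/1.055)^2.4 ≈ 0.039546
  G: 22/255 ≈ 0.086275 > 0.04045 → ((0.086275+0.055)/1.055)^2.4 ≈ 0.008023
  B: 39/255 ≈ 0.152941 > 0.04045 → ((0.152941+0.055)/1.055)^2.4 ≈ 0.020289
R_lin = 0.039546, G_lin = 0.008023, B_lin = 0.020289
L = 0.2126×R + 0.7152×G + 0.0722×B
L = 0.2126×0.039546 + 0.7152×0.008023 + 0.0722×0.020289
L ≈ 0.015611


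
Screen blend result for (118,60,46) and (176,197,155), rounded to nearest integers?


Screen: C = 255 - (255-A)×(255-B)/255, rounded to nearest integer
R: 255 - (255-118)×(255-176)/255 = 255 - 10823/255 ≈ 255 - 42.443 = 212.557 → 213
G: 255 - (255-60)×(255-197)/255 = 255 - 11310/255 ≈ 255 - 44.353 = 210.647 → 211
B: 255 - (255-46)×(255-155)/255 = 255 - 20900/255 ≈ 255 - 81.961 = 173.039 → 173
= RGB(213, 211, 173)


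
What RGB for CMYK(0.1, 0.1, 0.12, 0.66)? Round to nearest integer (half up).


R = 255 × (1-C) × (1-K) = 255 × 0.90 × 0.34 = 78.03 → 78
G = 255 × (1-M) × (1-K) = 255 × 0.90 × 0.34 = 78.03 → 78
B = 255 × (1-Y) × (1-K) = 255 × 0.88 × 0.34 = 76.296 → 76
= RGB(78, 78, 76)


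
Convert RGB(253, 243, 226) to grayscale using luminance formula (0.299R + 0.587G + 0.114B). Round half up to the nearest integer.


Gray = 0.299×R + 0.587×G + 0.114×B
Gray = 0.299×253 + 0.587×243 + 0.114×226
Gray = 75.647 + 142.641 + 25.764
Gray = 244.052 → round half up → 244
Gray = 244
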